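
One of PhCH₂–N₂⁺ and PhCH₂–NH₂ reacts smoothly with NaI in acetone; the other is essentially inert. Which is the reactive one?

PhCH₂–N₂⁺

From PhCH₂–NH₂ the departing group would be NH₂⁻ (pKₐ(NH₃) ≈ 38). Extremely strong base; never a leaving group.
From PhCH₂–N₂⁺ the leaving group is N₂ (no meaningful conjugate acid; N₂ departs as an exceptionally stable neutral molecule).
(In practice PhCH₂–N₂⁺ is made from PhCH₂–NH₂ by diazotisation (NaNO₂ / HCl, 0 °C), generating a diazonium salt that expels N₂.)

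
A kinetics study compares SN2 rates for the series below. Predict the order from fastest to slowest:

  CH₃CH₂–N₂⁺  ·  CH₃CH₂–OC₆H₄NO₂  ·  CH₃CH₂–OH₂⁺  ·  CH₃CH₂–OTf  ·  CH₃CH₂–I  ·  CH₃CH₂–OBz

Same R in every case — rank the leaving groups.
Rank by basicity of the departing species: weakest base leaves most easily.
CH₃CH₂–N₂⁺ loses N₂: no meaningful conjugate acid; N₂ departs as an exceptionally stable neutral molecule
CH₃CH₂–OTf loses OTf⁻: pKₐ(CF₃SO₃H (triflic acid)) ≈ -14
CH₃CH₂–I loses I⁻: pKₐ(HI) ≈ -10
CH₃CH₂–OH₂⁺ loses H₂O: pKₐ(H₃O⁺) ≈ -1.7
CH₃CH₂–OBz loses PhCOO⁻: pKₐ(C₆H₅COOH) ≈ 4.2
CH₃CH₂–OC₆H₄NO₂ loses p-O₂N–C₆H₄–O⁻: pKₐ(p-nitrophenol) ≈ 7.2

CH₃CH₂–N₂⁺ > CH₃CH₂–OTf > CH₃CH₂–I > CH₃CH₂–OH₂⁺ > CH₃CH₂–OBz > CH₃CH₂–OC₆H₄NO₂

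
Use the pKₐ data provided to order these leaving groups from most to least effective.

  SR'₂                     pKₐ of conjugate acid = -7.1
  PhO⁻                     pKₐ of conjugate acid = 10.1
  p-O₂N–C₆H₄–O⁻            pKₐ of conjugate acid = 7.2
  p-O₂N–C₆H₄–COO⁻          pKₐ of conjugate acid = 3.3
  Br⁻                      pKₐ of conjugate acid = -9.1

Lower conjugate-acid pKₐ ⇒ weaker base ⇒ better leaving group.
Sorting by the given values: Br⁻ (-9.1), SR'₂ (-7.1), p-O₂N–C₆H₄–COO⁻ (3.3), p-O₂N–C₆H₄–O⁻ (7.2), PhO⁻ (10.1).

Br⁻ > SR'₂ > p-O₂N–C₆H₄–COO⁻ > p-O₂N–C₆H₄–O⁻ > PhO⁻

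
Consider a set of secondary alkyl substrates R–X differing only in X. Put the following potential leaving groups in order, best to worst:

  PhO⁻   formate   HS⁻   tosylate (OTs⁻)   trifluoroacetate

Leaving-group ability tracks the stability of the departed species; conjugate-acid pKₐ is the usual yardstick (lower pKₐ → better LG).
tosylate (OTs⁻): pKₐ(p-CH₃C₆H₄SO₃H (TsOH)) ≈ -2.8
trifluoroacetate: pKₐ(CF₃COOH) ≈ 0.2 — strongly electron-withdrawing CF₃ stabilises the carboxylate
formate: pKₐ(HCOOH) ≈ 3.8 — resonance-stabilised carboxylate
HS⁻: pKₐ(H₂S) ≈ 7
PhO⁻: pKₐ(C₆H₅OH (phenol)) ≈ 10

tosylate (OTs⁻) > trifluoroacetate > formate > HS⁻ > PhO⁻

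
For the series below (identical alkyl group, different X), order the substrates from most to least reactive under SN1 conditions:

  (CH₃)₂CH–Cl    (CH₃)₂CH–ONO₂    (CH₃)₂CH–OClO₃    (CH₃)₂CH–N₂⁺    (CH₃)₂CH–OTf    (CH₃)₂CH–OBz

The skeletons are identical, so relative rate is governed entirely by leaving-group ability.
The more stable X⁻ (or X) is on its own — i.e. the weaker a base it is — the better a leaving group it makes.
(CH₃)₂CH–N₂⁺ loses N₂: no meaningful conjugate acid; N₂ departs as an exceptionally stable neutral molecule
(CH₃)₂CH–OTf loses OTf⁻: pKₐ(CF₃SO₃H (triflic acid)) ≈ -14
(CH₃)₂CH–OClO₃ loses ClO₄⁻: pKₐ(HClO₄) ≈ -10
(CH₃)₂CH–Cl loses Cl⁻: pKₐ(HCl) ≈ -7
(CH₃)₂CH–ONO₂ loses NO₃⁻: pKₐ(HNO₃) ≈ -1.3
(CH₃)₂CH–OBz loses PhCOO⁻: pKₐ(C₆H₅COOH) ≈ 4.2

(CH₃)₂CH–N₂⁺ > (CH₃)₂CH–OTf > (CH₃)₂CH–OClO₃ > (CH₃)₂CH–Cl > (CH₃)₂CH–ONO₂ > (CH₃)₂CH–OBz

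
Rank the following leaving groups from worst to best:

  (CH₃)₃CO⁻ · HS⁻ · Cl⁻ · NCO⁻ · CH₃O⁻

(CH₃)₃CO⁻ < CH₃O⁻ < HS⁻ < NCO⁻ < Cl⁻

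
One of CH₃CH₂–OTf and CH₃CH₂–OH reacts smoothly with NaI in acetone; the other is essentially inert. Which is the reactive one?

CH₃CH₂–OTf

From CH₃CH₂–OH the departing group would be OH⁻ (pKₐ(H₂O) ≈ 15.7). Strong base; essentially never leaves without prior activation.
From CH₃CH₂–OTf the leaving group is OTf⁻ (pKₐ(CF₃SO₃H (triflic acid)) ≈ -14). Charge spread over three oxygens and a CF₃ group; the premier leaving group in synthesis.
(In practice CH₃CH₂–OTf is made from CH₃CH₂–OH by treatment with Tf₂O / 2,6-lutidine, converting the hydroxyl into a triflate.)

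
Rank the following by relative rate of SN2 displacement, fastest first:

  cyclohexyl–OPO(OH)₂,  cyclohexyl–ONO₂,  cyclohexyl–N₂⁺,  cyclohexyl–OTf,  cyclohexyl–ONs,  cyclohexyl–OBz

cyclohexyl–N₂⁺ > cyclohexyl–OTf > cyclohexyl–ONs > cyclohexyl–ONO₂ > cyclohexyl–OPO(OH)₂ > cyclohexyl–OBz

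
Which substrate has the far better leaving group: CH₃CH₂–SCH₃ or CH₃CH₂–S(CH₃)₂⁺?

CH₃CH₂–S(CH₃)₂⁺

From CH₃CH₂–SCH₃ the departing group would be RS⁻ (pKₐ(RSH (a thiol)) ≈ 10.5). Moderately basic; rarely leaves without activation.
From CH₃CH₂–S(CH₃)₂⁺ the leaving group is SR'₂ (pKₐ(R'₂SH⁺) ≈ -7). Neutral; leaves from a sulfonium salt (R–SR'₂⁺).
(In practice CH₃CH₂–S(CH₃)₂⁺ is made from CH₃CH₂–SCH₃ by S-methylation with CH₃I, allowing neutral dimethyl sulfide, rather than methanethiolate, to depart.)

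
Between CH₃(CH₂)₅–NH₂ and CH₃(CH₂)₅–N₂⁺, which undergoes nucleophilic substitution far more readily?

From CH₃(CH₂)₅–NH₂ the departing group would be NH₂⁻ (pKₐ(NH₃) ≈ 38). Extremely strong base; never a leaving group.
From CH₃(CH₂)₅–N₂⁺ the leaving group is N₂ (no meaningful conjugate acid; N₂ departs as an exceptionally stable neutral molecule).
(In practice CH₃(CH₂)₅–N₂⁺ is made from CH₃(CH₂)₅–NH₂ by diazotisation (NaNO₂ / HCl, 0 °C), generating a diazonium salt that expels N₂.)

CH₃(CH₂)₅–N₂⁺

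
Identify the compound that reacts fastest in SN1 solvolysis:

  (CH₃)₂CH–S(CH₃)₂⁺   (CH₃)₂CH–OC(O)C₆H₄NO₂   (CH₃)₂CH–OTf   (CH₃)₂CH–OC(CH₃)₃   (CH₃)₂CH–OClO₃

With the same alkyl group throughout, only the leaving group differentiates the rates.
Leaving-group ability tracks the stability of the departed species; conjugate-acid pKₐ is the usual yardstick (lower pKₐ → better LG).
(CH₃)₂CH–OTf loses OTf⁻: pKₐ(CF₃SO₃H (triflic acid)) ≈ -14
(CH₃)₂CH–OClO₃ loses ClO₄⁻: pKₐ(HClO₄) ≈ -10
(CH₃)₂CH–S(CH₃)₂⁺ loses SR'₂: pKₐ(R'₂SH⁺) ≈ -7
(CH₃)₂CH–OC(O)C₆H₄NO₂ loses p-O₂N–C₆H₄–COO⁻: pKₐ(p-nitrobenzoic acid) ≈ 3.4
(CH₃)₂CH–OC(CH₃)₃ loses (CH₃)₃CO⁻: pKₐ(t-BuOH) ≈ 18

(CH₃)₂CH–OTf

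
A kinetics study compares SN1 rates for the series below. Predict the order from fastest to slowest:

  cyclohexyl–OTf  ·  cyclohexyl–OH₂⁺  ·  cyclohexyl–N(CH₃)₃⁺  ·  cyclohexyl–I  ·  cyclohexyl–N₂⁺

The skeletons are identical, so relative rate is governed entirely by leaving-group ability.
The more stable X⁻ (or X) is on its own — i.e. the weaker a base it is — the better a leaving group it makes.
cyclohexyl–N₂⁺ loses N₂: no meaningful conjugate acid; N₂ departs as an exceptionally stable neutral molecule
cyclohexyl–OTf loses OTf⁻: pKₐ(CF₃SO₃H (triflic acid)) ≈ -14
cyclohexyl–I loses I⁻: pKₐ(HI) ≈ -10
cyclohexyl–OH₂⁺ loses H₂O: pKₐ(H₃O⁺) ≈ -1.7
cyclohexyl–N(CH₃)₃⁺ loses NR'₃: pKₐ(R'₃NH⁺) ≈ 10.7

cyclohexyl–N₂⁺ > cyclohexyl–OTf > cyclohexyl–I > cyclohexyl–OH₂⁺ > cyclohexyl–N(CH₃)₃⁺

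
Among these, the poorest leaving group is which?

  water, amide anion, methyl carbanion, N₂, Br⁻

methyl carbanion

Leaving-group ability tracks the stability of the departed species; conjugate-acid pKₐ is the usual yardstick (lower pKₐ → better LG).
N₂: no meaningful conjugate acid; N₂ departs as an exceptionally stable neutral molecule
Br⁻: pKₐ(HBr) ≈ -9
water: pKₐ(H₃O⁺) ≈ -1.7
amide anion: pKₐ(NH₃) ≈ 38
methyl carbanion: pKₐ(CH₄) ≈ 48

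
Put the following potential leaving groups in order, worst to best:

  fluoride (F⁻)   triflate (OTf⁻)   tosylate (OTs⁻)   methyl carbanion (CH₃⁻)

triflate (OTf⁻): pKₐ(CF₃SO₃H (triflic acid)) ≈ -14
tosylate (OTs⁻): pKₐ(p-CH₃C₆H₄SO₃H (TsOH)) ≈ -2.8 — resonance-delocalised arenesulfonate
fluoride (F⁻): pKₐ(HF) ≈ 3.2 — small and strongly basic; the poor halide leaving group
methyl carbanion (CH₃⁻): pKₐ(CH₄) ≈ 48 — unstabilised carbanion; the worst conceivable leaving group
The question asks for worst first, so the sequence is read in increasing leaving-group ability.

methyl carbanion (CH₃⁻) < fluoride (F⁻) < tosylate (OTs⁻) < triflate (OTf⁻)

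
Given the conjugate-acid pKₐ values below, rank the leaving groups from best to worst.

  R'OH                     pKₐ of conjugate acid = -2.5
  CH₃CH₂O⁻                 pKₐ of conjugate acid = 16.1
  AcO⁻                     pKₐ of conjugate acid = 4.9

Lower conjugate-acid pKₐ ⇒ weaker base ⇒ better leaving group.
Sorting by the given values: R'OH (-2.5), AcO⁻ (4.9), CH₃CH₂O⁻ (16.1).

R'OH > AcO⁻ > CH₃CH₂O⁻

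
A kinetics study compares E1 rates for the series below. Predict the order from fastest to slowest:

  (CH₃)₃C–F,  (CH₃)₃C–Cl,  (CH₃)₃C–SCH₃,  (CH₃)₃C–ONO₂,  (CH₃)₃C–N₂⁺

(CH₃)₃C–N₂⁺ > (CH₃)₃C–Cl > (CH₃)₃C–ONO₂ > (CH₃)₃C–F > (CH₃)₃C–SCH₃

With the same alkyl group throughout, only the leaving group differentiates the rates.
A good leaving group is a weak base: the lower the pKₐ of its conjugate acid, the more readily it departs.
(CH₃)₃C–N₂⁺ loses N₂: no meaningful conjugate acid; N₂ departs as an exceptionally stable neutral molecule
(CH₃)₃C–Cl loses Cl⁻: pKₐ(HCl) ≈ -7
(CH₃)₃C–ONO₂ loses NO₃⁻: pKₐ(HNO₃) ≈ -1.3
(CH₃)₃C–F loses F⁻: pKₐ(HF) ≈ 3.2
(CH₃)₃C–SCH₃ loses RS⁻: pKₐ(RSH (a thiol)) ≈ 10.5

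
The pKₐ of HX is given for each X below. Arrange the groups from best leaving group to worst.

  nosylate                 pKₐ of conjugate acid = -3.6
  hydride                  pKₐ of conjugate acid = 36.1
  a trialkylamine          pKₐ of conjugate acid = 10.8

Lower conjugate-acid pKₐ ⇒ weaker base ⇒ better leaving group.
Sorting by the given values: nosylate (-3.6), a trialkylamine (10.8), hydride (36.1).

nosylate > a trialkylamine > hydride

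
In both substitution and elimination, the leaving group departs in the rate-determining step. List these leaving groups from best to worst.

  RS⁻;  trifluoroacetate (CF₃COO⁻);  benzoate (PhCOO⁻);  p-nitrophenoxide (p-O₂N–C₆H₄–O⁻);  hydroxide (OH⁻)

trifluoroacetate (CF₃COO⁻) > benzoate (PhCOO⁻) > p-nitrophenoxide (p-O₂N–C₆H₄–O⁻) > RS⁻ > hydroxide (OH⁻)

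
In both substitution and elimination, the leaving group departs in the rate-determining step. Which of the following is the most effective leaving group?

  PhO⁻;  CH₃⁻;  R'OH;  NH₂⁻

The more stable X⁻ (or X) is on its own — i.e. the weaker a base it is — the better a leaving group it makes.
R'OH: pKₐ(R'OH₂⁺) ≈ -2.4
PhO⁻: pKₐ(C₆H₅OH (phenol)) ≈ 10
NH₂⁻: pKₐ(NH₃) ≈ 38
CH₃⁻: pKₐ(CH₄) ≈ 48

R'OH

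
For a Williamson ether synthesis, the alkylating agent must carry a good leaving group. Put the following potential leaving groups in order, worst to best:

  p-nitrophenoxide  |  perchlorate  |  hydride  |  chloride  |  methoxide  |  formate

A good leaving group is a weak base: the lower the pKₐ of its conjugate acid, the more readily it departs.
perchlorate: pKₐ(HClO₄) ≈ -10
chloride: pKₐ(HCl) ≈ -7
formate: pKₐ(HCOOH) ≈ 3.8
p-nitrophenoxide: pKₐ(p-nitrophenol) ≈ 7.2
methoxide: pKₐ(CH₃OH) ≈ 15.5
hydride: pKₐ(H₂) ≈ 36
Listed from poorest to best leaving group as asked.

hydride < methoxide < p-nitrophenoxide < formate < chloride < perchlorate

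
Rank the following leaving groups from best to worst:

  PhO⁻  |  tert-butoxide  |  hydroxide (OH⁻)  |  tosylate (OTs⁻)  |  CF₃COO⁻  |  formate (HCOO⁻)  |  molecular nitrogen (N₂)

molecular nitrogen (N₂): no meaningful conjugate acid; N₂ departs as an exceptionally stable neutral molecule
tosylate (OTs⁻): pKₐ(p-CH₃C₆H₄SO₃H (TsOH)) ≈ -2.8
CF₃COO⁻: pKₐ(CF₃COOH) ≈ 0.2
formate (HCOO⁻): pKₐ(HCOOH) ≈ 3.8
PhO⁻: pKₐ(C₆H₅OH (phenol)) ≈ 10
hydroxide (OH⁻): pKₐ(H₂O) ≈ 15.7
tert-butoxide: pKₐ(t-BuOH) ≈ 18

molecular nitrogen (N₂) > tosylate (OTs⁻) > CF₃COO⁻ > formate (HCOO⁻) > PhO⁻ > hydroxide (OH⁻) > tert-butoxide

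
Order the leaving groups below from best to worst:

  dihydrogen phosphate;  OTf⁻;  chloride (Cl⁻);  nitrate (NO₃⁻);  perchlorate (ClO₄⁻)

OTf⁻ > perchlorate (ClO₄⁻) > chloride (Cl⁻) > nitrate (NO₃⁻) > dihydrogen phosphate

OTf⁻: pKₐ(CF₃SO₃H (triflic acid)) ≈ -14
perchlorate (ClO₄⁻): pKₐ(HClO₄) ≈ -10
chloride (Cl⁻): pKₐ(HCl) ≈ -7
nitrate (NO₃⁻): pKₐ(HNO₃) ≈ -1.3
dihydrogen phosphate: pKₐ(H₃PO₄) ≈ 2.1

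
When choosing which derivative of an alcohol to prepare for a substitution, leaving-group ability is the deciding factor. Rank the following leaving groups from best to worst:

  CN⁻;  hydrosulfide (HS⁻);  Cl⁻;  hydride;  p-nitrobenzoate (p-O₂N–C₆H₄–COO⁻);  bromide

Rank by basicity of the departing species: weakest base leaves most easily.
bromide: pKₐ(HBr) ≈ -9
Cl⁻: pKₐ(HCl) ≈ -7 — moderately weak base
p-nitrobenzoate (p-O₂N–C₆H₄–COO⁻): pKₐ(p-nitrobenzoic acid) ≈ 3.4
hydrosulfide (HS⁻): pKₐ(H₂S) ≈ 7 — larger and more polarisable than the oxygen analogue
CN⁻: pKₐ(HCN) ≈ 9.2
hydride: pKₐ(H₂) ≈ 36

bromide > Cl⁻ > p-nitrobenzoate (p-O₂N–C₆H₄–COO⁻) > hydrosulfide (HS⁻) > CN⁻ > hydride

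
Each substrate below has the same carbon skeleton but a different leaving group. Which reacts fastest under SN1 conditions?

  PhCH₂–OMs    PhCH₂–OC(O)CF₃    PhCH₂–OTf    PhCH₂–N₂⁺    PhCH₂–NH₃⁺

PhCH₂–N₂⁺

With the same alkyl group throughout, only the leaving group differentiates the rates.
Leaving-group ability tracks the stability of the departed species; conjugate-acid pKₐ is the usual yardstick (lower pKₐ → better LG).
PhCH₂–N₂⁺ loses N₂: no meaningful conjugate acid; N₂ departs as an exceptionally stable neutral molecule
PhCH₂–OTf loses OTf⁻: pKₐ(CF₃SO₃H (triflic acid)) ≈ -14
PhCH₂–OMs loses OMs⁻: pKₐ(CH₃SO₃H (MsOH)) ≈ -1.9
PhCH₂–OC(O)CF₃ loses CF₃COO⁻: pKₐ(CF₃COOH) ≈ 0.2
PhCH₂–NH₃⁺ loses NH₃: pKₐ(NH₄⁺) ≈ 9.2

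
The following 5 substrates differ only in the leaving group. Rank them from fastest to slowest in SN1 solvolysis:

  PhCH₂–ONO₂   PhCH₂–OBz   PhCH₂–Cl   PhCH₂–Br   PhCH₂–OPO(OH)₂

PhCH₂–Br > PhCH₂–Cl > PhCH₂–ONO₂ > PhCH₂–OPO(OH)₂ > PhCH₂–OBz

Same R in every case — rank the leaving groups.
A good leaving group is a weak base: the lower the pKₐ of its conjugate acid, the more readily it departs.
PhCH₂–Br loses Br⁻: pKₐ(HBr) ≈ -9
PhCH₂–Cl loses Cl⁻: pKₐ(HCl) ≈ -7
PhCH₂–ONO₂ loses NO₃⁻: pKₐ(HNO₃) ≈ -1.3
PhCH₂–OPO(OH)₂ loses H₂PO₄⁻: pKₐ(H₃PO₄) ≈ 2.1
PhCH₂–OBz loses PhCOO⁻: pKₐ(C₆H₅COOH) ≈ 4.2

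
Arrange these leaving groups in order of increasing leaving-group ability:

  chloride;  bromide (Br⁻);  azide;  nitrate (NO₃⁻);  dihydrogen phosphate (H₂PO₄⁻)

azide < dihydrogen phosphate (H₂PO₄⁻) < nitrate (NO₃⁻) < chloride < bromide (Br⁻)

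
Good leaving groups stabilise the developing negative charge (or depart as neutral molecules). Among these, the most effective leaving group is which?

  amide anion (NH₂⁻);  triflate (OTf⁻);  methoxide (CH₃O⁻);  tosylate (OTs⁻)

triflate (OTf⁻)

Rank by basicity of the departing species: weakest base leaves most easily.
triflate (OTf⁻): pKₐ(CF₃SO₃H (triflic acid)) ≈ -14
tosylate (OTs⁻): pKₐ(p-CH₃C₆H₄SO₃H (TsOH)) ≈ -2.8
methoxide (CH₃O⁻): pKₐ(CH₃OH) ≈ 15.5
amide anion (NH₂⁻): pKₐ(NH₃) ≈ 38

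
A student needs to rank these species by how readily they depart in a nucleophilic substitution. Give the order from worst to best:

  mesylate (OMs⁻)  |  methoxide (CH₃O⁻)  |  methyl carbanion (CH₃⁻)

methyl carbanion (CH₃⁻) < methoxide (CH₃O⁻) < mesylate (OMs⁻)

Rank by basicity of the departing species: weakest base leaves most easily.
mesylate (OMs⁻): pKₐ(CH₃SO₃H (MsOH)) ≈ -1.9 — resonance-delocalised alkanesulfonate
methoxide (CH₃O⁻): pKₐ(CH₃OH) ≈ 15.5
methyl carbanion (CH₃⁻): pKₐ(CH₄) ≈ 48 — unstabilised carbanion; the worst conceivable leaving group
Reversing gives the worst-to-best order requested.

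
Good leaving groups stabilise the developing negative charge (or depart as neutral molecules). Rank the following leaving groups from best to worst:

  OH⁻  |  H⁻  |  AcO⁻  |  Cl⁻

Cl⁻ > AcO⁻ > OH⁻ > H⁻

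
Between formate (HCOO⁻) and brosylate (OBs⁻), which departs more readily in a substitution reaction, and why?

brosylate (OBs⁻)

brosylate (OBs⁻) is the better leaving group.
pKₐ(p-BrC₆H₄SO₃H) ≈ -2.8 versus pKₐ(HCOOH) ≈ 3.8: brosylate (OBs⁻) is the much weaker base.
Arenesulfonate with a p-bromo substituent.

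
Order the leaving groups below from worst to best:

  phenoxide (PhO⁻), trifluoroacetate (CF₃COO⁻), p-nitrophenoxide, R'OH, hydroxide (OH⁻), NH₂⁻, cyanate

NH₂⁻ < hydroxide (OH⁻) < phenoxide (PhO⁻) < p-nitrophenoxide < cyanate < trifluoroacetate (CF₃COO⁻) < R'OH

A good leaving group is a weak base: the lower the pKₐ of its conjugate acid, the more readily it departs.
R'OH: pKₐ(R'OH₂⁺) ≈ -2.4
trifluoroacetate (CF₃COO⁻): pKₐ(CF₃COOH) ≈ 0.2 — strongly electron-withdrawing CF₃ stabilises the carboxylate
cyanate: pKₐ(HOCN) ≈ 3.5 — resonance between N and O
p-nitrophenoxide: pKₐ(p-nitrophenol) ≈ 7.2 — nitro group delocalises the charge; the classic chromogenic LG
phenoxide (PhO⁻): pKₐ(C₆H₅OH (phenol)) ≈ 10 — resonance into the ring helps, but still a poor LG
hydroxide (OH⁻): pKₐ(H₂O) ≈ 15.7 — strong base; essentially never leaves without prior activation
NH₂⁻: pKₐ(NH₃) ≈ 38 — extremely strong base; never a leaving group
Reversing gives the worst-to-best order requested.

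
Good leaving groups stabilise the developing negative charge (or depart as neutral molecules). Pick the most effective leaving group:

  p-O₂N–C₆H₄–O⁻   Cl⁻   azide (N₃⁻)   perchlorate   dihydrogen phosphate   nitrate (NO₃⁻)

perchlorate

A good leaving group is a weak base: the lower the pKₐ of its conjugate acid, the more readily it departs.
perchlorate: pKₐ(HClO₄) ≈ -10
Cl⁻: pKₐ(HCl) ≈ -7
nitrate (NO₃⁻): pKₐ(HNO₃) ≈ -1.3
dihydrogen phosphate: pKₐ(H₃PO₄) ≈ 2.1
azide (N₃⁻): pKₐ(HN₃) ≈ 4.7
p-O₂N–C₆H₄–O⁻: pKₐ(p-nitrophenol) ≈ 7.2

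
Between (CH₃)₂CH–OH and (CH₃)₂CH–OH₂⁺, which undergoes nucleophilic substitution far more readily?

(CH₃)₂CH–OH₂⁺

From (CH₃)₂CH–OH the departing group would be OH⁻ (pKₐ(H₂O) ≈ 15.7). Strong base; essentially never leaves without prior activation.
From (CH₃)₂CH–OH₂⁺ the leaving group is H₂O (pKₐ(H₃O⁺) ≈ -1.7). Neutral; leaves from a protonated alcohol (R–OH₂⁺).
(In practice (CH₃)₂CH–OH₂⁺ is made from (CH₃)₂CH–OH by protonation with strong acid, converting the leaving group from hydroxide to neutral water.)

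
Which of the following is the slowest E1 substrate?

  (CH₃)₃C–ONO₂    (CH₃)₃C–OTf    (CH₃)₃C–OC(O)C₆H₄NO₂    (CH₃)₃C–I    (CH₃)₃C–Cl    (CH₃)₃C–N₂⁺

(CH₃)₃C–OC(O)C₆H₄NO₂

Identical carbon frameworks mean the comparison reduces to leaving-group quality.
The more stable X⁻ (or X) is on its own — i.e. the weaker a base it is — the better a leaving group it makes.
(CH₃)₃C–N₂⁺ loses N₂: no meaningful conjugate acid; N₂ departs as an exceptionally stable neutral molecule
(CH₃)₃C–OTf loses OTf⁻: pKₐ(CF₃SO₃H (triflic acid)) ≈ -14
(CH₃)₃C–I loses I⁻: pKₐ(HI) ≈ -10
(CH₃)₃C–Cl loses Cl⁻: pKₐ(HCl) ≈ -7
(CH₃)₃C–ONO₂ loses NO₃⁻: pKₐ(HNO₃) ≈ -1.3
(CH₃)₃C–OC(O)C₆H₄NO₂ loses p-O₂N–C₆H₄–COO⁻: pKₐ(p-nitrobenzoic acid) ≈ 3.4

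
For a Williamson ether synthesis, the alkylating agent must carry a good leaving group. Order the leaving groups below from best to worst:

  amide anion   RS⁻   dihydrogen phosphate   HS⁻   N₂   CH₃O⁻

Leaving-group ability tracks the stability of the departed species; conjugate-acid pKₐ is the usual yardstick (lower pKₐ → better LG).
N₂: no meaningful conjugate acid; N₂ departs as an exceptionally stable neutral molecule
dihydrogen phosphate: pKₐ(H₃PO₄) ≈ 2.1
HS⁻: pKₐ(H₂S) ≈ 7
RS⁻: pKₐ(RSH (a thiol)) ≈ 10.5
CH₃O⁻: pKₐ(CH₃OH) ≈ 15.5
amide anion: pKₐ(NH₃) ≈ 38

N₂ > dihydrogen phosphate > HS⁻ > RS⁻ > CH₃O⁻ > amide anion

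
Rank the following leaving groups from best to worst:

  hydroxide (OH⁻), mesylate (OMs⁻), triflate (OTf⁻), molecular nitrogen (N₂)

molecular nitrogen (N₂) > triflate (OTf⁻) > mesylate (OMs⁻) > hydroxide (OH⁻)

The more stable X⁻ (or X) is on its own — i.e. the weaker a base it is — the better a leaving group it makes.
molecular nitrogen (N₂): no meaningful conjugate acid; N₂ departs as an exceptionally stable neutral molecule
triflate (OTf⁻): pKₐ(CF₃SO₃H (triflic acid)) ≈ -14 — charge spread over three oxygens and a CF₃ group; the premier leaving group in synthesis
mesylate (OMs⁻): pKₐ(CH₃SO₃H (MsOH)) ≈ -1.9 — resonance-delocalised alkanesulfonate
hydroxide (OH⁻): pKₐ(H₂O) ≈ 15.7 — strong base; essentially never leaves without prior activation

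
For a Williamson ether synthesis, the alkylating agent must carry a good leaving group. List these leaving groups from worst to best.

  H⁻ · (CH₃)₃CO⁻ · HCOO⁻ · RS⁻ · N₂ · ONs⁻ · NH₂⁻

NH₂⁻ < H⁻ < (CH₃)₃CO⁻ < RS⁻ < HCOO⁻ < ONs⁻ < N₂

The more stable X⁻ (or X) is on its own — i.e. the weaker a base it is — the better a leaving group it makes.
N₂: no meaningful conjugate acid; N₂ departs as an exceptionally stable neutral molecule
ONs⁻: pKₐ(p-O₂NC₆H₄SO₃H) ≈ -3.5 — p-nitro group further stabilises the sulfonate
HCOO⁻: pKₐ(HCOOH) ≈ 3.8 — resonance-stabilised carboxylate
RS⁻: pKₐ(RSH (a thiol)) ≈ 10.5
(CH₃)₃CO⁻: pKₐ(t-BuOH) ≈ 18 — bulky, strongly basic alkoxide
H⁻: pKₐ(H₂) ≈ 36 — extremely strong base; leaves only in special hydride-transfer contexts
NH₂⁻: pKₐ(NH₃) ≈ 38 — extremely strong base; never a leaving group
Reversing gives the worst-to-best order requested.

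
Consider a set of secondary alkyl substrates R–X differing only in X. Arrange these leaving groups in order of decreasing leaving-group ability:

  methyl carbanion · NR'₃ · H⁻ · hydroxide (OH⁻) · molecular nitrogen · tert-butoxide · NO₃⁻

molecular nitrogen > NO₃⁻ > NR'₃ > hydroxide (OH⁻) > tert-butoxide > H⁻ > methyl carbanion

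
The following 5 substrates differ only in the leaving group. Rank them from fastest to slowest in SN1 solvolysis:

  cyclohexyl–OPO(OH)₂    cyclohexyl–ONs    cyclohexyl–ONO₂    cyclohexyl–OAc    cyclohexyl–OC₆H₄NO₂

cyclohexyl–ONs > cyclohexyl–ONO₂ > cyclohexyl–OPO(OH)₂ > cyclohexyl–OAc > cyclohexyl–OC₆H₄NO₂

With the same alkyl group throughout, only the leaving group differentiates the rates.
The more stable X⁻ (or X) is on its own — i.e. the weaker a base it is — the better a leaving group it makes.
cyclohexyl–ONs loses ONs⁻: pKₐ(p-O₂NC₆H₄SO₃H) ≈ -3.5
cyclohexyl–ONO₂ loses NO₃⁻: pKₐ(HNO₃) ≈ -1.3
cyclohexyl–OPO(OH)₂ loses H₂PO₄⁻: pKₐ(H₃PO₄) ≈ 2.1
cyclohexyl–OAc loses AcO⁻: pKₐ(CH₃COOH) ≈ 4.8
cyclohexyl–OC₆H₄NO₂ loses p-O₂N–C₆H₄–O⁻: pKₐ(p-nitrophenol) ≈ 7.2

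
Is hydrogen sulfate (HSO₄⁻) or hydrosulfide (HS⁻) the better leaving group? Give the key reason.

hydrogen sulfate (HSO₄⁻) is the better leaving group.
pKₐ(H₂SO₄) ≈ -3 versus pKₐ(H₂S) ≈ 7: hydrogen sulfate (HSO₄⁻) is the much weaker base.
Conjugate base of a strong mineral acid.

hydrogen sulfate (HSO₄⁻)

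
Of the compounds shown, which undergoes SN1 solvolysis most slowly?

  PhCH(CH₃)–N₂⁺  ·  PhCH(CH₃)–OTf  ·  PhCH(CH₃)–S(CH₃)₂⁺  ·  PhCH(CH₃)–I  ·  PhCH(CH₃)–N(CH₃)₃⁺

PhCH(CH₃)–N(CH₃)₃⁺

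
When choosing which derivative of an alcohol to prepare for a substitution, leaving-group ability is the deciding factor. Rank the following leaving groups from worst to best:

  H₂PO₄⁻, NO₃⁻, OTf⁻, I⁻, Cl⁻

H₂PO₄⁻ < NO₃⁻ < Cl⁻ < I⁻ < OTf⁻

The more stable X⁻ (or X) is on its own — i.e. the weaker a base it is — the better a leaving group it makes.
OTf⁻: pKₐ(CF₃SO₃H (triflic acid)) ≈ -14 — charge spread over three oxygens and a CF₃ group; the premier leaving group in synthesis
I⁻: pKₐ(HI) ≈ -10
Cl⁻: pKₐ(HCl) ≈ -7
NO₃⁻: pKₐ(HNO₃) ≈ -1.3 — resonance-delocalised over three oxygens
H₂PO₄⁻: pKₐ(H₃PO₄) ≈ 2.1 — moderate base; biological leaving group after further activation
Listed from poorest to best leaving group as asked.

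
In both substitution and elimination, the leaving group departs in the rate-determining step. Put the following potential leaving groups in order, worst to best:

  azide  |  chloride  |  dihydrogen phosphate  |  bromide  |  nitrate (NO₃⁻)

azide < dihydrogen phosphate < nitrate (NO₃⁻) < chloride < bromide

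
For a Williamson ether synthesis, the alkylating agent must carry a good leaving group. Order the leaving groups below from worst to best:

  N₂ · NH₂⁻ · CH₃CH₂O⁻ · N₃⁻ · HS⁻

NH₂⁻ < CH₃CH₂O⁻ < HS⁻ < N₃⁻ < N₂

N₂: no meaningful conjugate acid; N₂ departs as an exceptionally stable neutral molecule
N₃⁻: pKₐ(HN₃) ≈ 4.7
HS⁻: pKₐ(H₂S) ≈ 7 — larger and more polarisable than the oxygen analogue
CH₃CH₂O⁻: pKₐ(CH₃CH₂OH) ≈ 16 — strong base; alkoxides do not leave unassisted
NH₂⁻: pKₐ(NH₃) ≈ 38 — extremely strong base; never a leaving group
Reversing gives the worst-to-best order requested.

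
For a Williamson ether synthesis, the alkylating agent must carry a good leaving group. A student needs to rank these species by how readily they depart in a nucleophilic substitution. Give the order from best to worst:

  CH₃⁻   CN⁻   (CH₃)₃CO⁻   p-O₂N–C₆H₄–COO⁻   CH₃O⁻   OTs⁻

OTs⁻ > p-O₂N–C₆H₄–COO⁻ > CN⁻ > CH₃O⁻ > (CH₃)₃CO⁻ > CH₃⁻

A good leaving group is a weak base: the lower the pKₐ of its conjugate acid, the more readily it departs.
OTs⁻: pKₐ(p-CH₃C₆H₄SO₃H (TsOH)) ≈ -2.8 — resonance-delocalised arenesulfonate
p-O₂N–C₆H₄–COO⁻: pKₐ(p-nitrobenzoic acid) ≈ 3.4 — electron-withdrawing nitro group stabilises the carboxylate
CN⁻: pKₐ(HCN) ≈ 9.2
CH₃O⁻: pKₐ(CH₃OH) ≈ 15.5 — strong base; alkoxides do not leave unassisted
(CH₃)₃CO⁻: pKₐ(t-BuOH) ≈ 18 — bulky, strongly basic alkoxide
CH₃⁻: pKₐ(CH₄) ≈ 48 — unstabilised carbanion; the worst conceivable leaving group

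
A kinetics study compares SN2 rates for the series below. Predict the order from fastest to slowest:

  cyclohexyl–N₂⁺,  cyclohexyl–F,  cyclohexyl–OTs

cyclohexyl–N₂⁺ > cyclohexyl–OTs > cyclohexyl–F

With the same alkyl group throughout, only the leaving group differentiates the rates.
Leaving-group ability tracks the stability of the departed species; conjugate-acid pKₐ is the usual yardstick (lower pKₐ → better LG).
cyclohexyl–N₂⁺ loses N₂: no meaningful conjugate acid; N₂ departs as an exceptionally stable neutral molecule
cyclohexyl–OTs loses OTs⁻: pKₐ(p-CH₃C₆H₄SO₃H (TsOH)) ≈ -2.8
cyclohexyl–F loses F⁻: pKₐ(HF) ≈ 3.2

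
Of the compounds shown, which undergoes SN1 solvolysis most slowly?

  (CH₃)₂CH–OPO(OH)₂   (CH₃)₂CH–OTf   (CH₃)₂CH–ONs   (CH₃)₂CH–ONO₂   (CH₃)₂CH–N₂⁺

(CH₃)₂CH–OPO(OH)₂

Same R in every case — rank the leaving groups.
The more stable X⁻ (or X) is on its own — i.e. the weaker a base it is — the better a leaving group it makes.
(CH₃)₂CH–N₂⁺ loses N₂: no meaningful conjugate acid; N₂ departs as an exceptionally stable neutral molecule
(CH₃)₂CH–OTf loses OTf⁻: pKₐ(CF₃SO₃H (triflic acid)) ≈ -14
(CH₃)₂CH–ONs loses ONs⁻: pKₐ(p-O₂NC₆H₄SO₃H) ≈ -3.5
(CH₃)₂CH–ONO₂ loses NO₃⁻: pKₐ(HNO₃) ≈ -1.3
(CH₃)₂CH–OPO(OH)₂ loses H₂PO₄⁻: pKₐ(H₃PO₄) ≈ 2.1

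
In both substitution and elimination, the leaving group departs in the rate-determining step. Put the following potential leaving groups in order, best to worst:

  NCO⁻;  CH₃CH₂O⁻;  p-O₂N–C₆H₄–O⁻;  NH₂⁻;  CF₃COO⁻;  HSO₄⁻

HSO₄⁻: pKₐ(H₂SO₄) ≈ -3
CF₃COO⁻: pKₐ(CF₃COOH) ≈ 0.2
NCO⁻: pKₐ(HOCN) ≈ 3.5
p-O₂N–C₆H₄–O⁻: pKₐ(p-nitrophenol) ≈ 7.2
CH₃CH₂O⁻: pKₐ(CH₃CH₂OH) ≈ 16
NH₂⁻: pKₐ(NH₃) ≈ 38

HSO₄⁻ > CF₃COO⁻ > NCO⁻ > p-O₂N–C₆H₄–O⁻ > CH₃CH₂O⁻ > NH₂⁻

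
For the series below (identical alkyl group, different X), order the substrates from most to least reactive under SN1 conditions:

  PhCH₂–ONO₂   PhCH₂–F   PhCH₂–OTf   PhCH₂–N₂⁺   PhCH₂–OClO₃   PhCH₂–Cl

PhCH₂–N₂⁺ > PhCH₂–OTf > PhCH₂–OClO₃ > PhCH₂–Cl > PhCH₂–ONO₂ > PhCH₂–F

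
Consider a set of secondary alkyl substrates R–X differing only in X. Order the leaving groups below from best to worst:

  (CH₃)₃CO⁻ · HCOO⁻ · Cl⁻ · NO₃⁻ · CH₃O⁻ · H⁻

Cl⁻ > NO₃⁻ > HCOO⁻ > CH₃O⁻ > (CH₃)₃CO⁻ > H⁻

The more stable X⁻ (or X) is on its own — i.e. the weaker a base it is — the better a leaving group it makes.
Cl⁻: pKₐ(HCl) ≈ -7 — moderately weak base
NO₃⁻: pKₐ(HNO₃) ≈ -1.3
HCOO⁻: pKₐ(HCOOH) ≈ 3.8 — resonance-stabilised carboxylate
CH₃O⁻: pKₐ(CH₃OH) ≈ 15.5 — strong base; alkoxides do not leave unassisted
(CH₃)₃CO⁻: pKₐ(t-BuOH) ≈ 18 — bulky, strongly basic alkoxide
H⁻: pKₐ(H₂) ≈ 36 — extremely strong base; leaves only in special hydride-transfer contexts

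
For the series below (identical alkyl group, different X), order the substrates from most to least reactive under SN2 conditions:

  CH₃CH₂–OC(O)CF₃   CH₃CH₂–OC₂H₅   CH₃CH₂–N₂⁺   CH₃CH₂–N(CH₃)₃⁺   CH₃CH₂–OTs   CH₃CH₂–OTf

CH₃CH₂–N₂⁺ > CH₃CH₂–OTf > CH₃CH₂–OTs > CH₃CH₂–OC(O)CF₃ > CH₃CH₂–N(CH₃)₃⁺ > CH₃CH₂–OC₂H₅

Same R in every case — rank the leaving groups.
The more stable X⁻ (or X) is on its own — i.e. the weaker a base it is — the better a leaving group it makes.
CH₃CH₂–N₂⁺ loses N₂: no meaningful conjugate acid; N₂ departs as an exceptionally stable neutral molecule
CH₃CH₂–OTf loses OTf⁻: pKₐ(CF₃SO₃H (triflic acid)) ≈ -14
CH₃CH₂–OTs loses OTs⁻: pKₐ(p-CH₃C₆H₄SO₃H (TsOH)) ≈ -2.8
CH₃CH₂–OC(O)CF₃ loses CF₃COO⁻: pKₐ(CF₃COOH) ≈ 0.2
CH₃CH₂–N(CH₃)₃⁺ loses NR'₃: pKₐ(R'₃NH⁺) ≈ 10.7
CH₃CH₂–OC₂H₅ loses CH₃CH₂O⁻: pKₐ(CH₃CH₂OH) ≈ 16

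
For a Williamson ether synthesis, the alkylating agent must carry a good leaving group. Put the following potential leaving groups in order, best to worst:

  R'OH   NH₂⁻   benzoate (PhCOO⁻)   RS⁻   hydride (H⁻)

R'OH > benzoate (PhCOO⁻) > RS⁻ > hydride (H⁻) > NH₂⁻

The more stable X⁻ (or X) is on its own — i.e. the weaker a base it is — the better a leaving group it makes.
R'OH: pKₐ(R'OH₂⁺) ≈ -2.4
benzoate (PhCOO⁻): pKₐ(C₆H₅COOH) ≈ 4.2
RS⁻: pKₐ(RSH (a thiol)) ≈ 10.5
hydride (H⁻): pKₐ(H₂) ≈ 36
NH₂⁻: pKₐ(NH₃) ≈ 38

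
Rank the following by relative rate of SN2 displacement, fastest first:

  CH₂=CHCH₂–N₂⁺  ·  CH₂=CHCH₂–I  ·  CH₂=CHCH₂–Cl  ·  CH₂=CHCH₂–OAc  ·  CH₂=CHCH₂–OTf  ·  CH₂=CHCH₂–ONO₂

CH₂=CHCH₂–N₂⁺ > CH₂=CHCH₂–OTf > CH₂=CHCH₂–I > CH₂=CHCH₂–Cl > CH₂=CHCH₂–ONO₂ > CH₂=CHCH₂–OAc

With the same alkyl group throughout, only the leaving group differentiates the rates.
The more stable X⁻ (or X) is on its own — i.e. the weaker a base it is — the better a leaving group it makes.
CH₂=CHCH₂–N₂⁺ loses N₂: no meaningful conjugate acid; N₂ departs as an exceptionally stable neutral molecule
CH₂=CHCH₂–OTf loses OTf⁻: pKₐ(CF₃SO₃H (triflic acid)) ≈ -14
CH₂=CHCH₂–I loses I⁻: pKₐ(HI) ≈ -10
CH₂=CHCH₂–Cl loses Cl⁻: pKₐ(HCl) ≈ -7
CH₂=CHCH₂–ONO₂ loses NO₃⁻: pKₐ(HNO₃) ≈ -1.3
CH₂=CHCH₂–OAc loses AcO⁻: pKₐ(CH₃COOH) ≈ 4.8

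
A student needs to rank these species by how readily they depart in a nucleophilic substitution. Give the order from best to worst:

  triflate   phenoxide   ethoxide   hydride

triflate > phenoxide > ethoxide > hydride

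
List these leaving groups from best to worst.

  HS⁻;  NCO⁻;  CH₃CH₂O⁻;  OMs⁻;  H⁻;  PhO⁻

OMs⁻ > NCO⁻ > HS⁻ > PhO⁻ > CH₃CH₂O⁻ > H⁻

OMs⁻: pKₐ(CH₃SO₃H (MsOH)) ≈ -1.9
NCO⁻: pKₐ(HOCN) ≈ 3.5
HS⁻: pKₐ(H₂S) ≈ 7 — larger and more polarisable than the oxygen analogue
PhO⁻: pKₐ(C₆H₅OH (phenol)) ≈ 10 — resonance into the ring helps, but still a poor LG
CH₃CH₂O⁻: pKₐ(CH₃CH₂OH) ≈ 16 — strong base; alkoxides do not leave unassisted
H⁻: pKₐ(H₂) ≈ 36 — extremely strong base; leaves only in special hydride-transfer contexts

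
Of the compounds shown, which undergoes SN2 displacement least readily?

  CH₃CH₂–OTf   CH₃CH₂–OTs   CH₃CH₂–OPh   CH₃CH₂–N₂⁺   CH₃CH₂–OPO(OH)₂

CH₃CH₂–OPh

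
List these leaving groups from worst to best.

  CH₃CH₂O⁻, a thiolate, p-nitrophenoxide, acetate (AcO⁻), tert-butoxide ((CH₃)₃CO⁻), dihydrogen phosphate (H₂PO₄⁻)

tert-butoxide ((CH₃)₃CO⁻) < CH₃CH₂O⁻ < a thiolate < p-nitrophenoxide < acetate (AcO⁻) < dihydrogen phosphate (H₂PO₄⁻)

dihydrogen phosphate (H₂PO₄⁻): pKₐ(H₃PO₄) ≈ 2.1 — moderate base; biological leaving group after further activation
acetate (AcO⁻): pKₐ(CH₃COOH) ≈ 4.8 — resonance-stabilised but still a weak base
p-nitrophenoxide: pKₐ(p-nitrophenol) ≈ 7.2
a thiolate: pKₐ(RSH (a thiol)) ≈ 10.5
CH₃CH₂O⁻: pKₐ(CH₃CH₂OH) ≈ 16
tert-butoxide ((CH₃)₃CO⁻): pKₐ(t-BuOH) ≈ 18 — bulky, strongly basic alkoxide
Listed from poorest to best leaving group as asked.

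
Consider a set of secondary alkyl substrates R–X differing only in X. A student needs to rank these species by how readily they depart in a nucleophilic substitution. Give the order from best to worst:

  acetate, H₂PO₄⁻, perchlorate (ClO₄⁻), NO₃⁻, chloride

Leaving-group ability tracks the stability of the departed species; conjugate-acid pKₐ is the usual yardstick (lower pKₐ → better LG).
perchlorate (ClO₄⁻): pKₐ(HClO₄) ≈ -10 — extremely weak base; rarely used for safety reasons
chloride: pKₐ(HCl) ≈ -7 — moderately weak base
NO₃⁻: pKₐ(HNO₃) ≈ -1.3
H₂PO₄⁻: pKₐ(H₃PO₄) ≈ 2.1
acetate: pKₐ(CH₃COOH) ≈ 4.8

perchlorate (ClO₄⁻) > chloride > NO₃⁻ > H₂PO₄⁻ > acetate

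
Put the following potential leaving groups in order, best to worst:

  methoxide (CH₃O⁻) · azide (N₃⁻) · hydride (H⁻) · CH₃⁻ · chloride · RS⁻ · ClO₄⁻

A good leaving group is a weak base: the lower the pKₐ of its conjugate acid, the more readily it departs.
ClO₄⁻: pKₐ(HClO₄) ≈ -10 — extremely weak base; rarely used for safety reasons
chloride: pKₐ(HCl) ≈ -7 — moderately weak base
azide (N₃⁻): pKₐ(HN₃) ≈ 4.7 — linear, resonance-stabilised
RS⁻: pKₐ(RSH (a thiol)) ≈ 10.5
methoxide (CH₃O⁻): pKₐ(CH₃OH) ≈ 15.5
hydride (H⁻): pKₐ(H₂) ≈ 36
CH₃⁻: pKₐ(CH₄) ≈ 48

ClO₄⁻ > chloride > azide (N₃⁻) > RS⁻ > methoxide (CH₃O⁻) > hydride (H⁻) > CH₃⁻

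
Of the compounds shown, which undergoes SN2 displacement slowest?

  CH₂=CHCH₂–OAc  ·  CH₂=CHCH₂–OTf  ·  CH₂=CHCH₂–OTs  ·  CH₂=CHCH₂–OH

CH₂=CHCH₂–OH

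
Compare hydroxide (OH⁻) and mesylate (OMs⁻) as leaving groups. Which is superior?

mesylate (OMs⁻) is the better leaving group.
pKₐ(CH₃SO₃H (MsOH)) ≈ -1.9 versus pKₐ(H₂O) ≈ 15.7: mesylate (OMs⁻) is the much weaker base.
Resonance-delocalised alkanesulfonate.

mesylate (OMs⁻)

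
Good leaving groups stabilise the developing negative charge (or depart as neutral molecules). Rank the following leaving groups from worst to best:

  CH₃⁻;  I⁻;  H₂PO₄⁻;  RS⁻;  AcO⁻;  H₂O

CH₃⁻ < RS⁻ < AcO⁻ < H₂PO₄⁻ < H₂O < I⁻

A good leaving group is a weak base: the lower the pKₐ of its conjugate acid, the more readily it departs.
I⁻: pKₐ(HI) ≈ -10 — large, highly polarisable; very weak base
H₂O: pKₐ(H₃O⁺) ≈ -1.7 — neutral; leaves from a protonated alcohol (R–OH₂⁺)
H₂PO₄⁻: pKₐ(H₃PO₄) ≈ 2.1 — moderate base; biological leaving group after further activation
AcO⁻: pKₐ(CH₃COOH) ≈ 4.8 — resonance-stabilised but still a weak base
RS⁻: pKₐ(RSH (a thiol)) ≈ 10.5
CH₃⁻: pKₐ(CH₄) ≈ 48
Listed from poorest to best leaving group as asked.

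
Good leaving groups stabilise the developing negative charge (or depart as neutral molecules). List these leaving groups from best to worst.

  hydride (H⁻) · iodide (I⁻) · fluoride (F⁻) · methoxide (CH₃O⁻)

The more stable X⁻ (or X) is on its own — i.e. the weaker a base it is — the better a leaving group it makes.
iodide (I⁻): pKₐ(HI) ≈ -10
fluoride (F⁻): pKₐ(HF) ≈ 3.2 — small and strongly basic; the poor halide leaving group
methoxide (CH₃O⁻): pKₐ(CH₃OH) ≈ 15.5
hydride (H⁻): pKₐ(H₂) ≈ 36

iodide (I⁻) > fluoride (F⁻) > methoxide (CH₃O⁻) > hydride (H⁻)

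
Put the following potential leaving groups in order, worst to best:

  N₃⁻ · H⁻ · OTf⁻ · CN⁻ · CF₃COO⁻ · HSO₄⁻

Leaving-group ability tracks the stability of the departed species; conjugate-acid pKₐ is the usual yardstick (lower pKₐ → better LG).
OTf⁻: pKₐ(CF₃SO₃H (triflic acid)) ≈ -14
HSO₄⁻: pKₐ(H₂SO₄) ≈ -3
CF₃COO⁻: pKₐ(CF₃COOH) ≈ 0.2
N₃⁻: pKₐ(HN₃) ≈ 4.7
CN⁻: pKₐ(HCN) ≈ 9.2
H⁻: pKₐ(H₂) ≈ 36 — extremely strong base; leaves only in special hydride-transfer contexts
The question asks for worst first, so the sequence is read in increasing leaving-group ability.

H⁻ < CN⁻ < N₃⁻ < CF₃COO⁻ < HSO₄⁻ < OTf⁻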